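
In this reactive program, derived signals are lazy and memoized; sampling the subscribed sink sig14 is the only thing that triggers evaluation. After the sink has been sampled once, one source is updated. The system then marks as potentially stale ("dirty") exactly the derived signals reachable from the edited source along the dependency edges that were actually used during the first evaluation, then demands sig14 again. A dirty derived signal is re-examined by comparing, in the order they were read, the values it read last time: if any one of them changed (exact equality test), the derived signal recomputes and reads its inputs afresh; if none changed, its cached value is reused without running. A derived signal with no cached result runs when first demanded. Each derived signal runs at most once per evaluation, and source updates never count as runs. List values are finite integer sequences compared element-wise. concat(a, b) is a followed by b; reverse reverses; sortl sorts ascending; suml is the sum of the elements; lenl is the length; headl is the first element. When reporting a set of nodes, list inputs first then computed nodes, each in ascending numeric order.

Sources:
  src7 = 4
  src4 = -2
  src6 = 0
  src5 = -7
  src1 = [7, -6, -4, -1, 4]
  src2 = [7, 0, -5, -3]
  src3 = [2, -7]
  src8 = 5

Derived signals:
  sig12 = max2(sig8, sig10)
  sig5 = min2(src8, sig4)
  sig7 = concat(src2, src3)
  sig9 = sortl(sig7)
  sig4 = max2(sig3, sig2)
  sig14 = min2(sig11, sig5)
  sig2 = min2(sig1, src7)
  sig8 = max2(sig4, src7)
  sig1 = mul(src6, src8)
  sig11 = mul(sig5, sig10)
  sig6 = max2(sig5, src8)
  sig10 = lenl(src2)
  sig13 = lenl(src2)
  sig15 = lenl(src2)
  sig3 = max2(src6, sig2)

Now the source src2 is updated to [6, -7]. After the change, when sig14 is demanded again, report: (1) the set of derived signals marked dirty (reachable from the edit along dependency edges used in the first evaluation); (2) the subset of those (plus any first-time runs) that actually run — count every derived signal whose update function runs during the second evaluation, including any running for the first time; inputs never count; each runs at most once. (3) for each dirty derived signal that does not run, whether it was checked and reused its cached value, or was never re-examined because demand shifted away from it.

The edit dirties: sig10, sig11, sig14.
2 derived signals run: sig10, sig11.
Cache hits after checking: sig14.
Note the absorption at sig11: it re-runs yet its value is the same, leaving the output's value untouched.

First demand of the output computes:
  sig1 = mul(0, 5) = 0
  sig2 = min2(0, 4) = 0
  sig3 = max2(0, 0) = 0
  sig4 = max2(0, 0) = 0
  sig5 = min2(5, 0) = 0
  sig10 = lenl([7, 0, -5, -3]) = 4
  sig11 = mul(0, 4) = 0
  sig14 = min2(0, 0) = 0

After the edit, cleaning proceeds:
  sig10: a read changed (src2 [7, 0, -5, -3]->[6, -7]) — executes, giving 2.
  sig11: a read changed (sig10 4->2) — executes, giving 0 — identical to its old value.
  sig14: dirty, but its reads are unchanged (sig11 unchanged, sig5 unchanged); cached 0 stands.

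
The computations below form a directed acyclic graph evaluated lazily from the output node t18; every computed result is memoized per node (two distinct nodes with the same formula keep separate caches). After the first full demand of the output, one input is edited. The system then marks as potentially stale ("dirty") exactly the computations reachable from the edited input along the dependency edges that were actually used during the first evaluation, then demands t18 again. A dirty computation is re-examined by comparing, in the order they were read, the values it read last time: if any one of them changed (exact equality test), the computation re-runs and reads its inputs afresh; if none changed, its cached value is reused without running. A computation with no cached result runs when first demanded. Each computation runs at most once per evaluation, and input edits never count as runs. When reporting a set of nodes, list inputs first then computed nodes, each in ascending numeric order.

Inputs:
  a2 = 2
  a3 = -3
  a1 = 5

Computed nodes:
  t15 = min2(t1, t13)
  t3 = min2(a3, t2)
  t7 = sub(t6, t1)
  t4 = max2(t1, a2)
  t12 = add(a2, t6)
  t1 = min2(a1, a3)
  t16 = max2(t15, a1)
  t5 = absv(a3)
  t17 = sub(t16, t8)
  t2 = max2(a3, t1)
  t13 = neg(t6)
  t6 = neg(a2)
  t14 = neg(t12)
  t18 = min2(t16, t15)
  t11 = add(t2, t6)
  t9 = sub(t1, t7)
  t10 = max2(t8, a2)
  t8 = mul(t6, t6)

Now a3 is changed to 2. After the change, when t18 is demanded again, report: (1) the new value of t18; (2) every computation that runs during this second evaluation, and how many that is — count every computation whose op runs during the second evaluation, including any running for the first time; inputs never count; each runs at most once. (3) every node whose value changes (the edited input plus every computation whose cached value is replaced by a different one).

First demand of the output computes:
  t1 = min2(5, -3) = -3
  t6 = neg(2) = -2
  t13 = neg(-2) = 2
  t15 = min2(-3, 2) = -3
  t16 = max2(-3, 5) = 5
  t18 = min2(5, -3) = -3

After the edit, cleaning proceeds:
  t1: a read changed (a3 -3->2) — executes, giving 2.
  t15: a read changed (t1 -3->2) — executes, giving 2.
  t16: a read changed (t15 -3->2) — executes, giving 5 — identical to its old value.
  t18: a read changed (t15 -3->2) — executes, giving 2.

Demanding t18 again yields 2.
4 computations run: t1, t15, t16, t18.
The nodes whose values change: a3, t1, t15, t18.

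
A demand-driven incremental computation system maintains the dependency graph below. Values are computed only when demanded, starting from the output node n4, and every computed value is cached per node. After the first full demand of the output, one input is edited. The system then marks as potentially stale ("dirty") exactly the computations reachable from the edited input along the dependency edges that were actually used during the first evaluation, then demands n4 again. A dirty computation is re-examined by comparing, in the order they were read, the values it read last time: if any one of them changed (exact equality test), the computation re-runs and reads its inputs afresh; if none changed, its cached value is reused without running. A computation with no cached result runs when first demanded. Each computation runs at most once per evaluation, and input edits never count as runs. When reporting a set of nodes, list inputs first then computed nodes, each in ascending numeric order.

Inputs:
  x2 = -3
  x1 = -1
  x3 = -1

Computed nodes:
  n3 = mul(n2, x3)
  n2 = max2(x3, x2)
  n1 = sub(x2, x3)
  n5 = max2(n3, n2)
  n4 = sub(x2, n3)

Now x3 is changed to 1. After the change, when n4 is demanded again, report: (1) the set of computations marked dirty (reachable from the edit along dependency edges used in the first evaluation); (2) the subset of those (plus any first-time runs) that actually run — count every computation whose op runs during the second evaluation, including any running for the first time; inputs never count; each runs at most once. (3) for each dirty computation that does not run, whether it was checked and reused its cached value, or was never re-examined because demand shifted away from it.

Marked dirty: n2, n3, n4.
Computations that run: n2, n3 — 2 in total.
Checked but reused from cache: n4.
Key observation: the change is absorbed at n3 — it re-runs but produces the same value, and the output's value is unchanged.

First evaluation (everything demanded from the output):
  n2 = max2(-1, -3) = -1
  n3 = mul(-1, -1) = 1
  n4 = sub(-3, 1) = -4

Propagation after the edit:
  n2: runs — x3 -1->1; result 1.
  n3: runs — n2 -1->1; x3 -1->1; result 1 (same value as before).
  n4: checked — values it read are unchanged (x2 unchanged, n3 unchanged); reused cached -4 without running.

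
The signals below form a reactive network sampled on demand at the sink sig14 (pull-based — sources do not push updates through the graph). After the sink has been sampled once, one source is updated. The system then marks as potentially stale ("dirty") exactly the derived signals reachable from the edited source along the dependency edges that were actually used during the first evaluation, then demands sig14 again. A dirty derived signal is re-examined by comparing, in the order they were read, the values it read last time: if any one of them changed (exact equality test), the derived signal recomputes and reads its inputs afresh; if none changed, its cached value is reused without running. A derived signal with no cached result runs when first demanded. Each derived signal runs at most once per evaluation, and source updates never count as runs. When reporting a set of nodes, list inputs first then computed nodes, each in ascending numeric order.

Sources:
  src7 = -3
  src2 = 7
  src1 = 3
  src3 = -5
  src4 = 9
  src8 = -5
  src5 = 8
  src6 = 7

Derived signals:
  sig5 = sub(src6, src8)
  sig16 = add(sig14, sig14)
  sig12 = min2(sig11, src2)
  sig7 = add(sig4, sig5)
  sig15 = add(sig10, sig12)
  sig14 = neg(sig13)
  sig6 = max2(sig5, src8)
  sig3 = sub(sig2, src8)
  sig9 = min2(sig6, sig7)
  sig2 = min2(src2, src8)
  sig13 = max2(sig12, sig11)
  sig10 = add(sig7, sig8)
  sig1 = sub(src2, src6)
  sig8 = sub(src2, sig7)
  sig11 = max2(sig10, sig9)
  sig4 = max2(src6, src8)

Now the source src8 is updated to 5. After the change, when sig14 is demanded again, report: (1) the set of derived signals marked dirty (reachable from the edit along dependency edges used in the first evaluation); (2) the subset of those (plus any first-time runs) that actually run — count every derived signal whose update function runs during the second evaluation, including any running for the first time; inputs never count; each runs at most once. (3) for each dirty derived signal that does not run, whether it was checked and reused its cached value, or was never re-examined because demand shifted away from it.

Initial pass — values computed on the first demand:
  sig4 = max2(7, -5) = 7
  sig5 = sub(7, -5) = 12
  sig6 = max2(12, -5) = 12
  sig7 = add(7, 12) = 19
  sig8 = sub(7, 19) = -12
  sig9 = min2(12, 19) = 12
  sig10 = add(19, -12) = 7
  sig11 = max2(7, 12) = 12
  sig12 = min2(12, 7) = 7
  sig13 = max2(7, 12) = 12
  sig14 = neg(12) = -12

Second demand — change propagation:
  sig4: re-runs because src8 -5->5; new result 7 (unchanged).
  sig5: re-runs because src8 -5->5; new result 2.
  sig6: re-runs because sig5 12->2; src8 -5->5; new result 5.
  sig7: re-runs because sig5 12->2; new result 9.
  sig8: re-runs because sig7 19->9; new result -2.
  sig9: re-runs because sig6 12->5; sig7 19->9; new result 5.
  sig10: re-runs because sig7 19->9; sig8 -12->-2; new result 7 (unchanged).
  sig11: re-runs because sig9 12->5; new result 7.
  sig12: re-runs because sig11 12->7; new result 7 (unchanged).
  sig13: re-runs because sig11 12->7; new result 7.
  sig14: re-runs because sig13 12->7; new result -7.

Dirty set: sig4, sig5, sig6, sig7, sig8, sig9, sig10, sig11, sig12, sig13, sig14.
Run set: sig4, sig5, sig6, sig7, sig8, sig9, sig10, sig11, sig12, sig13, sig14 (11 run).
All dirty derived signals ended up running.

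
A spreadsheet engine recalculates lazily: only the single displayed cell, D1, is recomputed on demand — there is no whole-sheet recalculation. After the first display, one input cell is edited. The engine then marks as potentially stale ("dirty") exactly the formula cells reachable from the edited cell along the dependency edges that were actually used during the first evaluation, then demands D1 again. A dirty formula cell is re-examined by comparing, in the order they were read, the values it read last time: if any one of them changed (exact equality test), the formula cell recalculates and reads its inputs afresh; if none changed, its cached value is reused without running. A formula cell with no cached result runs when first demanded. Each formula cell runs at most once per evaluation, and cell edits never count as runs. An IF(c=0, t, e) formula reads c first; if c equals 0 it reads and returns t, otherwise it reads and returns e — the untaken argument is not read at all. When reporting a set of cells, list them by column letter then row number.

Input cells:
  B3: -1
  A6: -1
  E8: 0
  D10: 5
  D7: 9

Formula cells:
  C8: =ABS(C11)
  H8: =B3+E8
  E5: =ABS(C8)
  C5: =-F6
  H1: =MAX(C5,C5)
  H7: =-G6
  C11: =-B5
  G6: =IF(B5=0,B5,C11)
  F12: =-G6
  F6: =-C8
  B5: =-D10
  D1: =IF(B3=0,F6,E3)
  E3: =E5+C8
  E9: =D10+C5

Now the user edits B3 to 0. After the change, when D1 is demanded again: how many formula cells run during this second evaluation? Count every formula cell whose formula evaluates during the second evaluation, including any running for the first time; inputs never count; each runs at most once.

First evaluation (everything demanded from the output):
  B5 = -(5) = -5
  C11 = -(-5) = 5
  C8 = ABS(5) = 5
  E5 = ABS(5) = 5
  E3 = 5 + 5 = 10
  D1 = IF(B3=0: B3=-1 -> else branch E3) = 10

Propagation after the edit:
  F6: demanded for the first time — runs, produces -5.
  D1: runs — B3 -1->0; result -5.

Key observation: a condition flipped, so demand reaches new nodes — F6 runs for the first time.

Formula cells that run: D1, F6 — 2 in total.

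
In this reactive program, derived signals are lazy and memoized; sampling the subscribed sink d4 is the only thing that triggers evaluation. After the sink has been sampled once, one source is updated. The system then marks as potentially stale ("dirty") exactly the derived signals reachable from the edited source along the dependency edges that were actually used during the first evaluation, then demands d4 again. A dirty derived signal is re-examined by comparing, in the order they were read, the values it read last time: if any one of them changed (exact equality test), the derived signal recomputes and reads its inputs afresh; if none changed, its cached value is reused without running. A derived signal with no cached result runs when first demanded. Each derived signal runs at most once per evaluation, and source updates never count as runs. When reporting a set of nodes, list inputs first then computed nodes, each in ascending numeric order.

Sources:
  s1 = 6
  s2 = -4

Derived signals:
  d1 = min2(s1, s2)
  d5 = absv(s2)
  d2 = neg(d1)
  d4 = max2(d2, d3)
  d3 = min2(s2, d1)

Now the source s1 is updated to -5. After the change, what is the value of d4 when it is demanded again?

First demand of the output computes:
  d1 = min2(6, -4) = -4
  d2 = neg(-4) = 4
  d3 = min2(-4, -4) = -4
  d4 = max2(4, -4) = 4

After the edit, cleaning proceeds:
  d1: a read changed (s1 6->-5) — executes, giving -5.
  d2: a read changed (d1 -4->-5) — executes, giving 5.
  d3: a read changed (d1 -4->-5) — executes, giving -5.
  d4: a read changed (d2 4->5; d3 -4->-5) — executes, giving 5.

Demanding d4 again yields 5.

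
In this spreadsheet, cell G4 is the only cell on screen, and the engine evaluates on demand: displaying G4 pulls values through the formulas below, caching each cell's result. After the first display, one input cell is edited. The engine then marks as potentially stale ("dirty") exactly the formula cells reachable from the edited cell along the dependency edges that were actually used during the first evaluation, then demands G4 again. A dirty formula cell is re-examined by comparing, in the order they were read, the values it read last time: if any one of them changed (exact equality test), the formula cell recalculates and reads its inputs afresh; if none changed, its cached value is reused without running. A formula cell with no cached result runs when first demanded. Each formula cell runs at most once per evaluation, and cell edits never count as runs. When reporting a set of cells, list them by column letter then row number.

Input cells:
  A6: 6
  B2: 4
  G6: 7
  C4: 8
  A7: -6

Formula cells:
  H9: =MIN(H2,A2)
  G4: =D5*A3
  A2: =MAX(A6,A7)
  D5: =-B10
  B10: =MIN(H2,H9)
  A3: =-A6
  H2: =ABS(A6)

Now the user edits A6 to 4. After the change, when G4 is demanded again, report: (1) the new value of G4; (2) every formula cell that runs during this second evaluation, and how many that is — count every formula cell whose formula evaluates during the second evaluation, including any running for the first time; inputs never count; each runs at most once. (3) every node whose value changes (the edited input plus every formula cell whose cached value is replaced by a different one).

G4 now evaluates to 16.
Run set: A2, A3, B10, D5, G4, H2, H9 (7 run).
Changed values: A2, A3, A6, B10, D5, G4, H2, H9.

Initial pass — values computed on the first demand:
  A2 = MAX(6, -6) = 6
  A3 = -(6) = -6
  H2 = ABS(6) = 6
  H9 = MIN(6, 6) = 6
  B10 = MIN(6, 6) = 6
  D5 = -(6) = -6
  G4 = -6 * -6 = 36

Second demand — change propagation:
  A2: re-runs because A6 6->4; new result 4.
  A3: re-runs because A6 6->4; new result -4.
  H2: re-runs because A6 6->4; new result 4.
  H9: re-runs because H2 6->4; A2 6->4; new result 4.
  B10: re-runs because H2 6->4; H9 6->4; new result 4.
  D5: re-runs because B10 6->4; new result -4.
  G4: re-runs because D5 -6->-4; A3 -6->-4; new result 16.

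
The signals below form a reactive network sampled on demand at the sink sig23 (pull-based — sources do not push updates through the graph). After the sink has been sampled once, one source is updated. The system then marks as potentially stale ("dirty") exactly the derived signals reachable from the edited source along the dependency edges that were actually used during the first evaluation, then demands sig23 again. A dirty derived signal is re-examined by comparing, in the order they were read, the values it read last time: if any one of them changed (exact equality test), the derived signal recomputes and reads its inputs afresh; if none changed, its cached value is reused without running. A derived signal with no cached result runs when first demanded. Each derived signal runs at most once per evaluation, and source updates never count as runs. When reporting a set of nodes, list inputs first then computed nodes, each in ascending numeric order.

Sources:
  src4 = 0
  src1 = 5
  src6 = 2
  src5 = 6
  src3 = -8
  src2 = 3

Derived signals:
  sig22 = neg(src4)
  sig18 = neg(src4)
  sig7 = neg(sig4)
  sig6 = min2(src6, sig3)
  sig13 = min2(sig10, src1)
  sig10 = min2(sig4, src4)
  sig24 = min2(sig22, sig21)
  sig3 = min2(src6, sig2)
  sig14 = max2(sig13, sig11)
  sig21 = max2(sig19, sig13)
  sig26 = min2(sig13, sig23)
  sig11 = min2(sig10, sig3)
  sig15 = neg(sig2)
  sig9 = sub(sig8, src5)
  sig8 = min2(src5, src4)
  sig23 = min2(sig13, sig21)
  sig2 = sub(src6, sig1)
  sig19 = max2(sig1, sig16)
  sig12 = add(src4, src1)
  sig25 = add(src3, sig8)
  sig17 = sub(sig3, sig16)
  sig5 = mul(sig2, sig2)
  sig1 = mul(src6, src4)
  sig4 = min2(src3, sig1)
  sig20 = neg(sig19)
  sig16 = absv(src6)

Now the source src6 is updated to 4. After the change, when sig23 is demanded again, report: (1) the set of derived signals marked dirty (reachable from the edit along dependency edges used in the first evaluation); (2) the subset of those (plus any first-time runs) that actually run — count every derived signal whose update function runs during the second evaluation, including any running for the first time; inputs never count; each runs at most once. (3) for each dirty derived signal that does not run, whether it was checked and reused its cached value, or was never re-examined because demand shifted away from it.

Initial pass — values computed on the first demand:
  sig1 = mul(2, 0) = 0
  sig4 = min2(-8, 0) = -8
  sig10 = min2(-8, 0) = -8
  sig13 = min2(-8, 5) = -8
  sig16 = absv(2) = 2
  sig19 = max2(0, 2) = 2
  sig21 = max2(2, -8) = 2
  sig23 = min2(-8, 2) = -8

Second demand — change propagation:
  sig1: re-runs because src6 2->4; new result 0 (unchanged).
  sig4: re-examined; everything it read last time is the same (src3 unchanged, sig1 unchanged) — cache -8 kept, no run.
  sig10: re-examined; everything it read last time is the same (sig4 unchanged, src4 unchanged) — cache -8 kept, no run.
  sig13: re-examined; everything it read last time is the same (sig10 unchanged, src1 unchanged) — cache -8 kept, no run.
  sig16: re-runs because src6 2->4; new result 4.
  sig19: re-runs because sig16 2->4; new result 4.
  sig21: re-runs because sig19 2->4; new result 4.
  sig23: re-runs because sig21 2->4; new result -8 (unchanged).

The important point: at sig4 every value read last time is unchanged, so the dirty flag clears without a run.

Dirty set: sig1, sig4, sig10, sig13, sig16, sig19, sig21, sig23.
Run set: sig1, sig16, sig19, sig21, sig23 (5 run).
Re-examined without running (cache reused): sig4, sig10, sig13.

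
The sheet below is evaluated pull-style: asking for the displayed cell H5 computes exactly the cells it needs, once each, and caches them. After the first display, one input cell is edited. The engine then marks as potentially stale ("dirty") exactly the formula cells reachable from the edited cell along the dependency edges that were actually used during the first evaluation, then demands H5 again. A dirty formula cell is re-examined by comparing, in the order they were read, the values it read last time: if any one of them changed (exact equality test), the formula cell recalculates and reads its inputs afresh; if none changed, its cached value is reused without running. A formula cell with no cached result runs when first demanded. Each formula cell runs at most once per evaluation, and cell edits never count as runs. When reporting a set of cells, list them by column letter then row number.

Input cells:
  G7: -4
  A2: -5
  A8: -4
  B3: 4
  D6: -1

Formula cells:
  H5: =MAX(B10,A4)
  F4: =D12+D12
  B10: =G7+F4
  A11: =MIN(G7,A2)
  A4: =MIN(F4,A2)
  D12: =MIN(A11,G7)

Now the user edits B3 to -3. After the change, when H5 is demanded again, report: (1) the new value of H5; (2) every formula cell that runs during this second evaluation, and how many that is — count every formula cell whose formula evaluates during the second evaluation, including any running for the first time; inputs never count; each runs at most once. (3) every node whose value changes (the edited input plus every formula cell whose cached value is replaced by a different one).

First demand of the output computes:
  A11 = MIN(-4, -5) = -5
  D12 = MIN(-5, -4) = -5
  F4 = -5 + -5 = -10
  A4 = MIN(-10, -5) = -10
  B10 = -4 + -10 = -14
  H5 = MAX(-14, -10) = -10

After the edit, cleaning proceeds:
  no node depends on B3 at all; the second demand re-runs nothing.

Note the shortcut — nothing in the graph depends on B3 at all, so no recomputation happens.

Demanding H5 again yields -10.
0 formula cells run: none.
The nodes whose values change: B3.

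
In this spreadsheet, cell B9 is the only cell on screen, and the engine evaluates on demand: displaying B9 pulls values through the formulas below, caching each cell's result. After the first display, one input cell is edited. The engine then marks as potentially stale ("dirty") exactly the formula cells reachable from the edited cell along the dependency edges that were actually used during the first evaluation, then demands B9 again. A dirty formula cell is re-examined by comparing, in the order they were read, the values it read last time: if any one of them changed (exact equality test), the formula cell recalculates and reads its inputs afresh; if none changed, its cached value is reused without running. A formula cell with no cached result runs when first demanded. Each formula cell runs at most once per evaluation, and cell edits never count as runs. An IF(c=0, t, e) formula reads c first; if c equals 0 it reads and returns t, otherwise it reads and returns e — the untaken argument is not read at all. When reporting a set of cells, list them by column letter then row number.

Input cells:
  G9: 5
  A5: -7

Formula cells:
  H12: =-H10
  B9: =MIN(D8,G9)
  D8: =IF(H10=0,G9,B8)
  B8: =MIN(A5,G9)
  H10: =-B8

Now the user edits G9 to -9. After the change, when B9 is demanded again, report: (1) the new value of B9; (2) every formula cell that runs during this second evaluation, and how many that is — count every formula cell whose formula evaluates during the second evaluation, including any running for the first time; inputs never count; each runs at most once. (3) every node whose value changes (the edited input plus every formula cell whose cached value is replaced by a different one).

Initial pass — values computed on the first demand:
  B8 = MIN(-7, 5) = -7
  H10 = -(-7) = 7
  D8 = IF(H10=0: H10=7 -> else branch B8) = -7
  B9 = MIN(-7, 5) = -7

Second demand — change propagation:
  B8: re-runs because G9 5->-9; new result -9.
  H10: re-runs because B8 -7->-9; new result 9.
  D8: re-runs because H10 7->9; B8 -7->-9; new result -9.
  B9: re-runs because D8 -7->-9; G9 5->-9; new result -9.

B9 now evaluates to -9.
Run set: B8, B9, D8, H10 (4 run).
Changed values: B8, B9, D8, G9, H10.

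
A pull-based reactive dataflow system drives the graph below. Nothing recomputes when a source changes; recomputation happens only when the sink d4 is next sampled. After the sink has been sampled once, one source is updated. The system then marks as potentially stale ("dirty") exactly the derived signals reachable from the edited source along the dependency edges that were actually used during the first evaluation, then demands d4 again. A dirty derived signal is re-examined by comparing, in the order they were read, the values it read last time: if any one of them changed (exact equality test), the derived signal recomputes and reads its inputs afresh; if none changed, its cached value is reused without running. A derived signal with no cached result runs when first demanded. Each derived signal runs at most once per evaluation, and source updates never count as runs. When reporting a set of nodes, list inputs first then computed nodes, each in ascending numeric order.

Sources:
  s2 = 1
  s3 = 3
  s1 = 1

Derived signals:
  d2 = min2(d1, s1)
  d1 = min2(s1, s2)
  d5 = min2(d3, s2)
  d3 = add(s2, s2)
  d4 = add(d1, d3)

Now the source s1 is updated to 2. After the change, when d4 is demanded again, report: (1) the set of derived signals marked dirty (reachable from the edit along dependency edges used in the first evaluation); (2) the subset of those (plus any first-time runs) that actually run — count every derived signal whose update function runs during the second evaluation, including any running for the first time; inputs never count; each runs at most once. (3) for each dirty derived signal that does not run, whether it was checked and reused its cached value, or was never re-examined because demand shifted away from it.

First evaluation (everything demanded from the output):
  d1 = min2(1, 1) = 1
  d3 = add(1, 1) = 2
  d4 = add(1, 2) = 3

Propagation after the edit:
  d1: runs — s1 1->2; result 1 (same value as before).
  d4: checked — values it read are unchanged (d1 unchanged, d3 unchanged); reused cached 3 without running.

Key observation: the change is absorbed at d1 — it re-runs but produces the same value, and the output's value is unchanged.

Marked dirty: d1, d4.
Derived signals that run: d1 — 1 in total.
Checked but reused from cache: d4.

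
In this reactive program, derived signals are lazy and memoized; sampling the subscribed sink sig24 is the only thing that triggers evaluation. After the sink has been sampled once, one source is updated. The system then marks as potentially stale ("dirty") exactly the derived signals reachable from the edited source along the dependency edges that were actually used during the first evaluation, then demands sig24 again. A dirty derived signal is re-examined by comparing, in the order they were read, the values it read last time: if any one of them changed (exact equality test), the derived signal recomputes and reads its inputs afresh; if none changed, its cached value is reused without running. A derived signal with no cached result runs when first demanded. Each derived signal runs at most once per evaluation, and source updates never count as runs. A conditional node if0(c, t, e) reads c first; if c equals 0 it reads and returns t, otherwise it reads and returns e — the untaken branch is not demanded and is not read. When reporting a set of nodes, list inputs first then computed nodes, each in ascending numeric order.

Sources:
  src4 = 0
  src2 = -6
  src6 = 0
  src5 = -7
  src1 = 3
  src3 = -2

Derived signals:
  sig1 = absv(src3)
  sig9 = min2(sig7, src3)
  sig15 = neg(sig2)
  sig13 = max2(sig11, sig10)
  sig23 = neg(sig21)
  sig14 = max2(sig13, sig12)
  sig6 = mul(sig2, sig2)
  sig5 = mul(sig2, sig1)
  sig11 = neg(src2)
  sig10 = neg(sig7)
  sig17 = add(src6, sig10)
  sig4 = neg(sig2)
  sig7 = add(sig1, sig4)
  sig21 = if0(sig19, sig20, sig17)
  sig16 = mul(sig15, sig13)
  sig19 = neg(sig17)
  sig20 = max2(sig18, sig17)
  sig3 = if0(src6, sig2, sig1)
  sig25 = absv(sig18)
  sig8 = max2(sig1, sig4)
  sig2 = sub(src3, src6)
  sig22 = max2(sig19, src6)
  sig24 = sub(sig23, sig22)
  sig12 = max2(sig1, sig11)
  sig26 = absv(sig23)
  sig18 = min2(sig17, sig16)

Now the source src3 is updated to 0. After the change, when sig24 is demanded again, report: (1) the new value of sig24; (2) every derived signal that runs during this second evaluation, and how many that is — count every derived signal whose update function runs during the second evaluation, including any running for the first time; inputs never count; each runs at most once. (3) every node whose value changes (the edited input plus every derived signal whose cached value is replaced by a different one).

First demand of the output computes:
  sig1 = absv(-2) = 2
  sig2 = sub(-2, 0) = -2
  sig4 = neg(-2) = 2
  sig7 = add(2, 2) = 4
  sig10 = neg(4) = -4
  sig17 = add(0, -4) = -4
  sig19 = neg(-4) = 4
  sig21 = if0(sig19=4 -> else branch sig17) = -4
  sig22 = max2(4, 0) = 4
  sig23 = neg(-4) = 4
  sig24 = sub(4, 4) = 0

After the edit, cleaning proceeds:
  sig1: a read changed (src3 -2->0) — executes, giving 0.
  sig2: a read changed (src3 -2->0) — executes, giving 0.
  sig4: a read changed (sig2 -2->0) — executes, giving 0.
  sig7: a read changed (sig1 2->0; sig4 2->0) — executes, giving 0.
  sig10: a read changed (sig7 4->0) — executes, giving 0.
  sig11: had never run; runs now, result 6.
  sig13: had never run; runs now, result 6.
  sig15: had never run; runs now, result 0.
  sig16: had never run; runs now, result 0.
  sig17: a read changed (sig10 -4->0) — executes, giving 0.
  sig18: had never run; runs now, result 0.
  sig19: a read changed (sig17 -4->0) — executes, giving 0.
  sig20: had never run; runs now, result 0.
  sig21: a read changed (sig19 4->0; sig17 -4->0) — executes, giving 0.
  sig22: a read changed (sig19 4->0) — executes, giving 0.
  sig23: a read changed (sig21 -4->0) — executes, giving 0.
  sig24: a read changed (sig23 4->0; sig22 4->0) — executes, giving 0 — identical to its old value.

Note the branch switch — sig11, sig13, sig15, sig16, sig18, sig20 had no cache and run now for the first time.

Demanding sig24 again yields 0.
17 derived signals run: sig1, sig2, sig4, sig7, sig10, sig11, sig13, sig15, sig16, sig17, sig18, sig19, sig20, sig21, sig22, sig23, sig24.
The nodes whose values change: src3, sig1, sig2, sig4, sig7, sig10, sig17, sig19, sig21, sig22, sig23.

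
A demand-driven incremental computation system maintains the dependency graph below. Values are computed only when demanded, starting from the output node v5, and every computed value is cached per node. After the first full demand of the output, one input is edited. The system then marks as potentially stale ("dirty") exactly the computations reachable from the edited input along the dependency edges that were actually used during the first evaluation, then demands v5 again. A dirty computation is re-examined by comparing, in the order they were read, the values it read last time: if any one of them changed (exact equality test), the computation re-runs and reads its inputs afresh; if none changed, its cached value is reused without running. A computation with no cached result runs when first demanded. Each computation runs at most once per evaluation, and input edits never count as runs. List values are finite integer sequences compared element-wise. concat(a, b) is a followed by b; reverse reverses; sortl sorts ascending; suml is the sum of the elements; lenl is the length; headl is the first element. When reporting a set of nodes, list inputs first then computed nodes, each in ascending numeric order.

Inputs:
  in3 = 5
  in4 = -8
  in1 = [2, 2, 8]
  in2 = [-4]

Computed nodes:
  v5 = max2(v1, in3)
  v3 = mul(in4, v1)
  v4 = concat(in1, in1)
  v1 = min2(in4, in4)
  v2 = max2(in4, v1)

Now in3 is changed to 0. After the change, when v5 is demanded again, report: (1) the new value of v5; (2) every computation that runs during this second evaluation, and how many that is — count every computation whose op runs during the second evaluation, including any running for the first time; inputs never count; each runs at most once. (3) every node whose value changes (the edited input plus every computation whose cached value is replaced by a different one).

New value of v5: 0.
Computations that run: v5 — 1 in total.
Values that change: in3, v5.

First evaluation (everything demanded from the output):
  v1 = min2(-8, -8) = -8
  v5 = max2(-8, 5) = 5

Propagation after the edit:
  v5: runs — in3 5->0; result 0.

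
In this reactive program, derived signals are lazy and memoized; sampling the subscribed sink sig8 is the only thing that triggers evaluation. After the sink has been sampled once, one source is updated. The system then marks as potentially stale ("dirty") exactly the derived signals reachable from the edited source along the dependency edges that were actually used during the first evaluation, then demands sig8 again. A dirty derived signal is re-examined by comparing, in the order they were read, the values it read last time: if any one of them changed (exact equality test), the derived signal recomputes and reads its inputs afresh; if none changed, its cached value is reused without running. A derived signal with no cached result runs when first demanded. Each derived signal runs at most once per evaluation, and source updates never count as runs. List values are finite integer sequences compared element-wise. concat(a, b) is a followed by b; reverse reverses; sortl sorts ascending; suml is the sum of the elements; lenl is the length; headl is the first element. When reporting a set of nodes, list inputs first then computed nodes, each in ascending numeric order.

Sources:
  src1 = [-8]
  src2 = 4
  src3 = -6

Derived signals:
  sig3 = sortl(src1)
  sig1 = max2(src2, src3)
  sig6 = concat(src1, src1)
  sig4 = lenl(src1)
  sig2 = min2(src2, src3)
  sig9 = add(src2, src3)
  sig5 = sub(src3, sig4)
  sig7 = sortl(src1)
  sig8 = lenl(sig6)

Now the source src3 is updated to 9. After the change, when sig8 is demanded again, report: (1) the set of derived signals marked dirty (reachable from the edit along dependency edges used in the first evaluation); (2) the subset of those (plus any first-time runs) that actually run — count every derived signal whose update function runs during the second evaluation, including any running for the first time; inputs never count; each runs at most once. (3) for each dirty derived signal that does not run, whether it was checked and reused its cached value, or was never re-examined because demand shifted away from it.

The edit dirties: none.
0 derived signals run: none.
No dirty derived signal escaped a run.
Note the shortcut — src3 feeds only undemanded nodes, so no recomputation happens.

First demand of the output computes:
  sig6 = concat([-8], [-8]) = [-8, -8]
  sig8 = lenl([-8, -8]) = 2

After the edit, cleaning proceeds:
  src3 only reaches undemanded nodes; the second demand re-runs nothing.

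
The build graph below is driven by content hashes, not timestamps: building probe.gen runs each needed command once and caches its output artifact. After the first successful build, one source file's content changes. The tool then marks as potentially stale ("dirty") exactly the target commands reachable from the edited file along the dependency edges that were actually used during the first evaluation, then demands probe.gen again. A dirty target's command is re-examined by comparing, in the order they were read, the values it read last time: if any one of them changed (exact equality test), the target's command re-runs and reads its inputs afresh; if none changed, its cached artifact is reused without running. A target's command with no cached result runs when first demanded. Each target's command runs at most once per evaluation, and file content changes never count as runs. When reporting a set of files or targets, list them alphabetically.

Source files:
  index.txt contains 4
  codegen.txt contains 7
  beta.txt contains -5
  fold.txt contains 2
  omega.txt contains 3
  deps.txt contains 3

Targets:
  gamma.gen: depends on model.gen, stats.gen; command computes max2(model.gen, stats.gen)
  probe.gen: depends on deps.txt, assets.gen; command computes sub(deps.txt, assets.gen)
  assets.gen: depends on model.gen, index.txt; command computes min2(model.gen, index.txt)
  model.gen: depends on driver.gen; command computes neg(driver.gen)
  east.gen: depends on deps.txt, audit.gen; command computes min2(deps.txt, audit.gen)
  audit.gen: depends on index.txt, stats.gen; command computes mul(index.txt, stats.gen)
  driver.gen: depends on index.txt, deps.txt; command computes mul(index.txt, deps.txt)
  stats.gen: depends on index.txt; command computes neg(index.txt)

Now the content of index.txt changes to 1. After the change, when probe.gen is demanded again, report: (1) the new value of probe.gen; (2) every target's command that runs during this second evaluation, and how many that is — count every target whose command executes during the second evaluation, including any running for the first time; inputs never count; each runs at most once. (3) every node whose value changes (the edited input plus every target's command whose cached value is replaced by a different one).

probe.gen now evaluates to 6.
Run set: assets.gen, driver.gen, model.gen, probe.gen (4 run).
Changed values: assets.gen, driver.gen, index.txt, model.gen, probe.gen.

Initial pass — values computed on the first demand:
  driver.gen = mul(4, 3) = 12
  model.gen = neg(12) = -12
  assets.gen = min2(-12, 4) = -12
  probe.gen = sub(3, -12) = 15

Second demand — change propagation:
  driver.gen: re-runs because index.txt 4->1; new result 3.
  model.gen: re-runs because driver.gen 12->3; new result -3.
  assets.gen: re-runs because model.gen -12->-3; index.txt 4->1; new result -3.
  probe.gen: re-runs because assets.gen -12->-3; new result 6.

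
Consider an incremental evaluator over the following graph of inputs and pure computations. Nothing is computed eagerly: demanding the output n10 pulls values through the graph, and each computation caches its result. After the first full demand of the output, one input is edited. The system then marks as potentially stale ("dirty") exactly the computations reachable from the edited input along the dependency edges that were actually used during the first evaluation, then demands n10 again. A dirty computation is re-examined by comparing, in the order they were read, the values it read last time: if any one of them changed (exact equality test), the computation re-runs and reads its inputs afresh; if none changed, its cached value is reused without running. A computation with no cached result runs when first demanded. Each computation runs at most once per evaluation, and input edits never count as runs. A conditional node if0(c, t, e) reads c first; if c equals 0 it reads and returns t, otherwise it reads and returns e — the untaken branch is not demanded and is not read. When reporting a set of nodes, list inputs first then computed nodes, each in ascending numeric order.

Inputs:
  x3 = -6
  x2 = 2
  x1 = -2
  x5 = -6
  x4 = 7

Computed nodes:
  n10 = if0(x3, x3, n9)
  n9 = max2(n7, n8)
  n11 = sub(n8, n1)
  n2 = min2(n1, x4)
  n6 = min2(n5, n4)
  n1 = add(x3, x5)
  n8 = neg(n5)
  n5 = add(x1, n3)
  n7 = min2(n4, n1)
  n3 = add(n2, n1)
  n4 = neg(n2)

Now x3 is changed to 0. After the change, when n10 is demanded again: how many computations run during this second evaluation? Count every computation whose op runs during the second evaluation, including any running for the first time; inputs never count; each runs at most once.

Run set: n10 (1 run).
The important point: the flipped condition redirects demand; n1, n2, n3, n4, n5, n7, n8, n9 are left stale, never re-checked.

Initial pass — values computed on the first demand:
  n1 = add(-6, -6) = -12
  n2 = min2(-12, 7) = -12
  n3 = add(-12, -12) = -24
  n4 = neg(-12) = 12
  n5 = add(-2, -24) = -26
  n7 = min2(12, -12) = -12
  n8 = neg(-26) = 26
  n9 = max2(-12, 26) = 26
  n10 = if0(x3=-6 -> else branch n9) = 26

Second demand — change propagation:
  n1: dirty yet unreached — the second evaluation never asks for it.
  n2: dirty yet unreached — the second evaluation never asks for it.
  n3: dirty yet unreached — the second evaluation never asks for it.
  n4: dirty yet unreached — the second evaluation never asks for it.
  n5: dirty yet unreached — the second evaluation never asks for it.
  n7: dirty yet unreached — the second evaluation never asks for it.
  n8: dirty yet unreached — the second evaluation never asks for it.
  n9: dirty yet unreached — the second evaluation never asks for it.
  n10: re-runs because x3 -6->0; new result 0.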